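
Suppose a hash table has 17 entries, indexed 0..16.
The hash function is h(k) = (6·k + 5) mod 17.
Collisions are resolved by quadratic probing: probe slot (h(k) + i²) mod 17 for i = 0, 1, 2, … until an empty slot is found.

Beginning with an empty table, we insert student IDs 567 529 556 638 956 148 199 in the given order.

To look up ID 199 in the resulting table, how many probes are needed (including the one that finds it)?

567: h=7 → slot 7
529: h=0 → slot 0
556: h=9 → slot 9
638: h=8 → slot 8
956: h=12 → slot 12
148: h=9, probe 9,10 → slot 10
199: h=9, probe 9,10,13 → slot 13
Table: [529, ∅, ∅, ∅, ∅, ∅, ∅, 567, 638, 556, 148, ∅, 956, 199, ∅, ∅, ∅]
Lookup 199: h=9, probe 9,10,13 → found at 13.

3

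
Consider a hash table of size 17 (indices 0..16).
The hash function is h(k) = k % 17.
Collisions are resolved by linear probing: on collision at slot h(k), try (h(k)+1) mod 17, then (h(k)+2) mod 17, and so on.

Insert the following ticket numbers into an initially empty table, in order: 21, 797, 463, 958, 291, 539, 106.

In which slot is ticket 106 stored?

21 hashes to 4; slot 4 is free → place at 4.
797 hashes to 15; slot 15 is free → place at 15.
463 hashes to 4; 4 taken → place at 5.
958 hashes to 6; slot 6 is free → place at 6.
291 hashes to 2; slot 2 is free → place at 2.
539 hashes to 12; slot 12 is free → place at 12.
106 hashes to 4; 4,5,6 taken → place at 7.
Table: [_, _, 291, _, 21, 463, 958, 106, _, _, _, _, 539, _, _, 797, _]

7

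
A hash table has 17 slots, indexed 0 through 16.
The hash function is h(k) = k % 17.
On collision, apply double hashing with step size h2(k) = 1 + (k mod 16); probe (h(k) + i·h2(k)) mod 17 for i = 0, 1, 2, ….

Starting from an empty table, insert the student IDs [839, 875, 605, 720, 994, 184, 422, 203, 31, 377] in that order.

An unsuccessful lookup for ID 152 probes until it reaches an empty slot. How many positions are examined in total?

3

839 hashes to 6; slot 6 is free → place at 6.
875 hashes to 8; slot 8 is free → place at 8.
605 hashes to 10; slot 10 is free → place at 10.
720 hashes to 6, h2=1; 6 taken → place at 7.
994 hashes to 8, h2=3; 8 taken → place at 11.
184 hashes to 14; slot 14 is free → place at 14.
422 hashes to 14, h2=7; 14 taken → place at 4.
203 hashes to 16; slot 16 is free → place at 16.
31 hashes to 14, h2=16; 14 taken → place at 13.
377 hashes to 3; slot 3 is free → place at 3.
Table: [∅, ∅, ∅, 377, 422, ∅, 839, 720, 875, ∅, 605, 994, ∅, 31, 184, ∅, 203]
Lookup 152: h=16, h2=9, probe 16,8,0 → slot 0 empty, not found.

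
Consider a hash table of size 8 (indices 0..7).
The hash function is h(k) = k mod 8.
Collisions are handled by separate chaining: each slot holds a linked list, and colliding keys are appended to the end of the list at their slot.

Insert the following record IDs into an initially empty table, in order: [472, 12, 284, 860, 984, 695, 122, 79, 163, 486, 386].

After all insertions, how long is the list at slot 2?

2

472 → bucket 0
12 → bucket 4
284 → bucket 4 (collision)
860 → bucket 4 (collision)
984 → bucket 0 (collision)
695 → bucket 7
122 → bucket 2
79 → bucket 7 (collision)
163 → bucket 3
486 → bucket 6
386 → bucket 2 (collision)
Final buckets:
0: 472 -> 984
1: ∅
2: 122 -> 386
3: 163
4: 12 -> 284 -> 860
5: ∅
6: 486
7: 695 -> 79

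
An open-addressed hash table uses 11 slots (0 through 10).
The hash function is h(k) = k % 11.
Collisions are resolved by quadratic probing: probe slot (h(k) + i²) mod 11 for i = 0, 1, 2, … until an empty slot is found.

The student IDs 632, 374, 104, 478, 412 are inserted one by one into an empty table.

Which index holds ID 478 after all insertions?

632: h=5 => slot 5
374: h=0 => slot 0
104: h=5, probe 5,6 => slot 6
478: h=5, probe 5,6,9 => slot 9
412: h=5, probe 5,6,9,3 => slot 3
Table: [374, ∅, ∅, 412, ∅, 632, 104, ∅, ∅, 478, ∅]

9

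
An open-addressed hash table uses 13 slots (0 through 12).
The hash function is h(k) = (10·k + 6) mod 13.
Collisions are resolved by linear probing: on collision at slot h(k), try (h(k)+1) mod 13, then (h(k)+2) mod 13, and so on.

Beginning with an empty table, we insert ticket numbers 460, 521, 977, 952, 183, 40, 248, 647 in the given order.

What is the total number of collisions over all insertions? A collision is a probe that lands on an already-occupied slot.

9

Insert 460: h=4, slot 4 empty → index 4.
Insert 521: h=3, slot 3 empty → index 3.
Insert 977: h=0, slot 0 empty → index 0.
Insert 952: h=10, slot 10 empty → index 10.
Insert 183: h=3, slots 3,4 occupied → index 5.
Insert 40: h=3, slots 3,4,5 occupied → index 6.
Insert 248: h=3, slots 3,4,5,6 occupied → index 7.
Insert 647: h=2, slot 2 empty → index 2.
Table: [977, _, 647, 521, 460, 183, 40, 248, _, _, 952, _, _]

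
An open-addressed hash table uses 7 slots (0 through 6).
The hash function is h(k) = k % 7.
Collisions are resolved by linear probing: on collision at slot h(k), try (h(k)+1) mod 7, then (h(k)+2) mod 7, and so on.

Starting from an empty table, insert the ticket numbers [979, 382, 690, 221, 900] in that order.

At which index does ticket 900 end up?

1

979: h=6 -> slot 6
382: h=4 -> slot 4
690: h=4, probe 4,5 -> slot 5
221: h=4, probe 4,5,6,0 -> slot 0
900: h=4, probe 4,5,6,0,1 -> slot 1
Table: [221, 900, -, -, 382, 690, 979]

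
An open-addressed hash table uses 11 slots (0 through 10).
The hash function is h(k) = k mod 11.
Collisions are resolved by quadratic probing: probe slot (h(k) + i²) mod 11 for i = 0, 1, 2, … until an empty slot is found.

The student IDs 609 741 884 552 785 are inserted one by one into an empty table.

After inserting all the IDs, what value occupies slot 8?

884

Insert 609: h=4, slot 4 empty → index 4.
Insert 741: h=4, slot 4 occupied → index 5.
Insert 884: h=4, slots 4,5 occupied → index 8.
Insert 552: h=2, slot 2 empty → index 2.
Insert 785: h=4, slots 4,5,8,2 occupied → index 9.
Table: [-, -, 552, -, 609, 741, -, -, 884, 785, -]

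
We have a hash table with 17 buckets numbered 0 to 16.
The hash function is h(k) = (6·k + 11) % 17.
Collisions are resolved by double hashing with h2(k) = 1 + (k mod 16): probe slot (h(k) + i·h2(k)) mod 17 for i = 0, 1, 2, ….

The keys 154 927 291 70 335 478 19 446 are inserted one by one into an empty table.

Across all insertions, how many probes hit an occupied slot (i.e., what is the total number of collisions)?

3

154: h=0 => slot 0
927: h=14 => slot 14
291: h=6 => slot 6
70: h=6, h2=7, probe 6,13 => slot 13
335: h=15 => slot 15
478: h=6, h2=15, probe 6,4 => slot 4
19: h=6, h2=4, probe 6,10 => slot 10
446: h=1 => slot 1
Table: [154, 446, -, -, 478, -, 291, -, -, -, 19, -, -, 70, 927, 335, -]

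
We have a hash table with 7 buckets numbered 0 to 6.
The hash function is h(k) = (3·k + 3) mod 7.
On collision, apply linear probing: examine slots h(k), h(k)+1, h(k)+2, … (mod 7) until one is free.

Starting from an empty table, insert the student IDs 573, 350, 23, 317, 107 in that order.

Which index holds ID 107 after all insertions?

5

573 hashes to 0; slot 0 is free -> place at 0.
350 hashes to 3; slot 3 is free -> place at 3.
23 hashes to 2; slot 2 is free -> place at 2.
317 hashes to 2; 2,3 taken -> place at 4.
107 hashes to 2; 2,3,4 taken -> place at 5.
Table: [573, ., 23, 350, 317, 107, .]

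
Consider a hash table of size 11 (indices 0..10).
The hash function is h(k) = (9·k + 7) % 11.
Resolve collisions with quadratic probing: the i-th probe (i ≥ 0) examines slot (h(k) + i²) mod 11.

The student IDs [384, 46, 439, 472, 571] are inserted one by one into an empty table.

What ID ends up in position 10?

Insert 384: h=9, slot 9 empty -> index 9.
Insert 46: h=3, slot 3 empty -> index 3.
Insert 439: h=9, slot 9 occupied -> index 10.
Insert 472: h=9, slots 9,10 occupied -> index 2.
Insert 571: h=9, slots 9,10,2 occupied -> index 7.
Table: [∅, ∅, 472, 46, ∅, ∅, ∅, 571, ∅, 384, 439]

439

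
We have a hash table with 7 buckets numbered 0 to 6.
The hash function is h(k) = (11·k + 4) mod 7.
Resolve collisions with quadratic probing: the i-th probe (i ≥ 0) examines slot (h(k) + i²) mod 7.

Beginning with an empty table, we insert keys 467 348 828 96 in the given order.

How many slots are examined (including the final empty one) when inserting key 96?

Insert 467: h=3, slot 3 empty -> index 3.
Insert 348: h=3, slot 3 occupied -> index 4.
Insert 828: h=5, slot 5 empty -> index 5.
Insert 96: h=3, slots 3,4 occupied -> index 0.
Table: [96, ., ., 467, 348, 828, .]

3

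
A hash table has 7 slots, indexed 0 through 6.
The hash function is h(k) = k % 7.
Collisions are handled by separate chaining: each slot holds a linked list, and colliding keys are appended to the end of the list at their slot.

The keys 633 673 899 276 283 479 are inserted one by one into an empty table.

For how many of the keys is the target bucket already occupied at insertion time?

4

Insert 633: h=3, bucket 3 empty -> new chain.
Insert 673: h=1, bucket 1 empty -> new chain.
Insert 899: h=3, bucket 3 nonempty -> append to chain.
Insert 276: h=3, bucket 3 nonempty -> append to chain.
Insert 283: h=3, bucket 3 nonempty -> append to chain.
Insert 479: h=3, bucket 3 nonempty -> append to chain.
Final buckets:
0: -
1: 673
2: -
3: 633 -> 899 -> 276 -> 283 -> 479
4: -
5: -
6: -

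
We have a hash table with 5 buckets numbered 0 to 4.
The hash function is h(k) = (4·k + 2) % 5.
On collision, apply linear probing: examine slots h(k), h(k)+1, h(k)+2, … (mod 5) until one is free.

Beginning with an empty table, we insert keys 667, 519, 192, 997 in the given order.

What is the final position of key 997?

667: h=0 => slot 0
519: h=3 => slot 3
192: h=0, probe 0,1 => slot 1
997: h=0, probe 0,1,2 => slot 2
Table: [667, 192, 997, 519, .]

2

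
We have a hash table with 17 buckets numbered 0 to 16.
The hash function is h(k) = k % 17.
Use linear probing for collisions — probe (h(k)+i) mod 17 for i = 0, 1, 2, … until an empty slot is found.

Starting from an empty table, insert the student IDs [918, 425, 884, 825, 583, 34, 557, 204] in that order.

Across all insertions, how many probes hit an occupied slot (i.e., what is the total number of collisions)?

10

Insert 918: h=0, slot 0 empty → index 0.
Insert 425: h=0, slot 0 occupied → index 1.
Insert 884: h=0, slots 0,1 occupied → index 2.
Insert 825: h=9, slot 9 empty → index 9.
Insert 583: h=5, slot 5 empty → index 5.
Insert 34: h=0, slots 0,1,2 occupied → index 3.
Insert 557: h=13, slot 13 empty → index 13.
Insert 204: h=0, slots 0,1,2,3 occupied → index 4.
Table: [918, 425, 884, 34, 204, 583, ., ., ., 825, ., ., ., 557, ., ., .]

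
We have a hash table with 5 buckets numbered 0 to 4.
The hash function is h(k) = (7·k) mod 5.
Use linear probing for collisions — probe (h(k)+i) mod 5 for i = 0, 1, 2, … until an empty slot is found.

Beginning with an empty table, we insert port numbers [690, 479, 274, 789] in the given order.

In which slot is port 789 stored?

1

690 hashes to 0; slot 0 is free => place at 0.
479 hashes to 3; slot 3 is free => place at 3.
274 hashes to 3; 3 taken => place at 4.
789 hashes to 3; 3,4,0 taken => place at 1.
Table: [690, 789, ∅, 479, 274]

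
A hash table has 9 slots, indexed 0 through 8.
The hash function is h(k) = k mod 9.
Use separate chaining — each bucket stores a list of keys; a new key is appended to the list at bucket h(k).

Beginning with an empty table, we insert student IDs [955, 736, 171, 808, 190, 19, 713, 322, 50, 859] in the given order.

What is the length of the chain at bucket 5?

1

Insert 955: h=1, bucket 1 empty -> new chain.
Insert 736: h=7, bucket 7 empty -> new chain.
Insert 171: h=0, bucket 0 empty -> new chain.
Insert 808: h=7, bucket 7 nonempty -> append to chain.
Insert 190: h=1, bucket 1 nonempty -> append to chain.
Insert 19: h=1, bucket 1 nonempty -> append to chain.
Insert 713: h=2, bucket 2 empty -> new chain.
Insert 322: h=7, bucket 7 nonempty -> append to chain.
Insert 50: h=5, bucket 5 empty -> new chain.
Insert 859: h=4, bucket 4 empty -> new chain.
Final buckets:
0: 171
1: 955 -> 190 -> 19
2: 713
3: —
4: 859
5: 50
6: —
7: 736 -> 808 -> 322
8: —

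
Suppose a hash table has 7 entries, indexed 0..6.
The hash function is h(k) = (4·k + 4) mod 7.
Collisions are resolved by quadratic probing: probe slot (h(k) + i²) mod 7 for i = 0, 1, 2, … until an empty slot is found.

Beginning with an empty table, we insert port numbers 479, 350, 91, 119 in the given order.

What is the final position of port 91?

5

479: h=2 -> slot 2
350: h=4 -> slot 4
91: h=4, probe 4,5 -> slot 5
119: h=4, probe 4,5,1 -> slot 1
Table: [—, 119, 479, —, 350, 91, —]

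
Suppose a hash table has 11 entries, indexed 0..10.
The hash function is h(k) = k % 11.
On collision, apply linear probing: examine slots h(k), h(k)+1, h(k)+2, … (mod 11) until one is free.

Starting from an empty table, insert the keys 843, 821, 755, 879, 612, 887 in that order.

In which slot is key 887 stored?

Insert 843: h=7, slot 7 empty => index 7.
Insert 821: h=7, slot 7 occupied => index 8.
Insert 755: h=7, slots 7,8 occupied => index 9.
Insert 879: h=10, slot 10 empty => index 10.
Insert 612: h=7, slots 7,8,9,10 occupied => index 0.
Insert 887: h=7, slots 7,8,9,10,0 occupied => index 1.
Table: [612, 887, ∅, ∅, ∅, ∅, ∅, 843, 821, 755, 879]

1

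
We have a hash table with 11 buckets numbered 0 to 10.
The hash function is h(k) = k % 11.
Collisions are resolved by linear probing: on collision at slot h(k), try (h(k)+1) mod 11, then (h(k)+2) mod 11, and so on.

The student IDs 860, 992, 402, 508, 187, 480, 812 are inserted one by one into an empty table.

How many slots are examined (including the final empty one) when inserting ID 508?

3

860 hashes to 2; slot 2 is free -> place at 2.
992 hashes to 2; 2 taken -> place at 3.
402 hashes to 6; slot 6 is free -> place at 6.
508 hashes to 2; 2,3 taken -> place at 4.
187 hashes to 0; slot 0 is free -> place at 0.
480 hashes to 7; slot 7 is free -> place at 7.
812 hashes to 9; slot 9 is free -> place at 9.
Table: [187, —, 860, 992, 508, —, 402, 480, —, 812, —]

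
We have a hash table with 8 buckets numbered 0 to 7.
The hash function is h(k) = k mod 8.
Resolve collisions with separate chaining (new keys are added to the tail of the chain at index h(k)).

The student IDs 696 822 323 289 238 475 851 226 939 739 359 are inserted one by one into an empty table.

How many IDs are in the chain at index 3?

5

696 → bucket 0
822 → bucket 6
323 → bucket 3
289 → bucket 1
238 → bucket 6 (collision)
475 → bucket 3 (collision)
851 → bucket 3 (collision)
226 → bucket 2
939 → bucket 3 (collision)
739 → bucket 3 (collision)
359 → bucket 7
Final buckets:
0: 696
1: 289
2: 226
3: 323 -> 475 -> 851 -> 939 -> 739
4: .
5: .
6: 822 -> 238
7: 359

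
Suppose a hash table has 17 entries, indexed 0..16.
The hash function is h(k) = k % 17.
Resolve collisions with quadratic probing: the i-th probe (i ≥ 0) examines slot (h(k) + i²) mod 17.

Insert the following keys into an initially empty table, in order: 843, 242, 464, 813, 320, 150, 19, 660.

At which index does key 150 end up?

1

Insert 843: h=10, slot 10 empty -> index 10.
Insert 242: h=4, slot 4 empty -> index 4.
Insert 464: h=5, slot 5 empty -> index 5.
Insert 813: h=14, slot 14 empty -> index 14.
Insert 320: h=14, slot 14 occupied -> index 15.
Insert 150: h=14, slots 14,15 occupied -> index 1.
Insert 19: h=2, slot 2 empty -> index 2.
Insert 660: h=14, slots 14,15,1 occupied -> index 6.
Table: [-, 150, 19, -, 242, 464, 660, -, -, -, 843, -, -, -, 813, 320, -]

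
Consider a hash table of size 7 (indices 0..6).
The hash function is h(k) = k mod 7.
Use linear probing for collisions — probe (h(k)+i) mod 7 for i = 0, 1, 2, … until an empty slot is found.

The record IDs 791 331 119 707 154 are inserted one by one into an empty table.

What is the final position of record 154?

4

791 hashes to 0; slot 0 is free => place at 0.
331 hashes to 2; slot 2 is free => place at 2.
119 hashes to 0; 0 taken => place at 1.
707 hashes to 0; 0,1,2 taken => place at 3.
154 hashes to 0; 0,1,2,3 taken => place at 4.
Table: [791, 119, 331, 707, 154, ∅, ∅]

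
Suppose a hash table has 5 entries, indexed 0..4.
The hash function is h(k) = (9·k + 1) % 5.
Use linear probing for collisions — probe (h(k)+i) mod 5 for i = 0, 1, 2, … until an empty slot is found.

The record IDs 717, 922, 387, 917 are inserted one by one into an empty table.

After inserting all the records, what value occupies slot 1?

387

717 hashes to 4; slot 4 is free → place at 4.
922 hashes to 4; 4 taken → place at 0.
387 hashes to 4; 4,0 taken → place at 1.
917 hashes to 4; 4,0,1 taken → place at 2.
Table: [922, 387, 917, _, 717]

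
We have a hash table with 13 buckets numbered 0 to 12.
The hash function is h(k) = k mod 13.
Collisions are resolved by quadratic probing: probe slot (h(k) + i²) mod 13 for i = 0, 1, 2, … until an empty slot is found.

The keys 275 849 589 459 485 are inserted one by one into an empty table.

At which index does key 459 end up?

275: h=2 → slot 2
849: h=4 → slot 4
589: h=4, probe 4,5 → slot 5
459: h=4, probe 4,5,8 → slot 8
485: h=4, probe 4,5,8,0 → slot 0
Table: [485, —, 275, —, 849, 589, —, —, 459, —, —, —, —]

8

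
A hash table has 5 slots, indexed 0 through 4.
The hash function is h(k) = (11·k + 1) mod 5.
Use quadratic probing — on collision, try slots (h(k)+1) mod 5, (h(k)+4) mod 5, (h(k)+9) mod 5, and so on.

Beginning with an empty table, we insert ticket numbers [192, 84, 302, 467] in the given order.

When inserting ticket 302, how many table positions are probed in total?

192: h=3 -> slot 3
84: h=0 -> slot 0
302: h=3, probe 3,4 -> slot 4
467: h=3, probe 3,4,2 -> slot 2
Table: [84, -, 467, 192, 302]

2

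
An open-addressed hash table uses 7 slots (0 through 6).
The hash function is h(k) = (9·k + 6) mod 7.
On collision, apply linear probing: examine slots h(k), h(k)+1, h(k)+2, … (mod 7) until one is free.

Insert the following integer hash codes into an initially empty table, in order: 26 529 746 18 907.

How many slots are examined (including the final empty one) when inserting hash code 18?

4

26: h=2 => slot 2
529: h=0 => slot 0
746: h=0, probe 0,1 => slot 1
18: h=0, probe 0,1,2,3 => slot 3
907: h=0, probe 0,1,2,3,4 => slot 4
Table: [529, 746, 26, 18, 907, —, —]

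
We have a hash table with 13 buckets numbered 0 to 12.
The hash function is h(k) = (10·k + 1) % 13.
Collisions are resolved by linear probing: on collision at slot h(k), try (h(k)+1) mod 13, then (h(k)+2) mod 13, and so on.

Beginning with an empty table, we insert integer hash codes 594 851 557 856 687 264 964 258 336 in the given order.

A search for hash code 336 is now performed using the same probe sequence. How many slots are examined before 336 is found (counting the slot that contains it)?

8

Insert 594: h=0, slot 0 empty → index 0.
Insert 851: h=9, slot 9 empty → index 9.
Insert 557: h=7, slot 7 empty → index 7.
Insert 856: h=7, slot 7 occupied → index 8.
Insert 687: h=7, slots 7,8,9 occupied → index 10.
Insert 264: h=2, slot 2 empty → index 2.
Insert 964: h=8, slots 8,9,10 occupied → index 11.
Insert 258: h=7, slots 7,8,9,10,11 occupied → index 12.
Insert 336: h=7, slots 7,8,9,10,11,12,0 occupied → index 1.
Table: [594, 336, 264, _, _, _, _, 557, 856, 851, 687, 964, 258]
Lookup 336: h=7, probe 7,8,9,10,11,12,0,1 → found at 1.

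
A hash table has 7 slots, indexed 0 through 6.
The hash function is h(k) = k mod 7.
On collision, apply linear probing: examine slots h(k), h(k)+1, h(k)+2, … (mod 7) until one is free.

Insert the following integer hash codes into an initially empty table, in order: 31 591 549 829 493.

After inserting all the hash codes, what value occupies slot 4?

Insert 31: h=3, slot 3 empty -> index 3.
Insert 591: h=3, slot 3 occupied -> index 4.
Insert 549: h=3, slots 3,4 occupied -> index 5.
Insert 829: h=3, slots 3,4,5 occupied -> index 6.
Insert 493: h=3, slots 3,4,5,6 occupied -> index 0.
Table: [493, ∅, ∅, 31, 591, 549, 829]

591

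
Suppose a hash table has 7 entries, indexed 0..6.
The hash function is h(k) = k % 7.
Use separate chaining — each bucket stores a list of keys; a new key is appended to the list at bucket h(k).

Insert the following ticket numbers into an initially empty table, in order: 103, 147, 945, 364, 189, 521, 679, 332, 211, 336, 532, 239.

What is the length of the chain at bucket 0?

103 -> bucket 5
147 -> bucket 0
945 -> bucket 0 (collision)
364 -> bucket 0 (collision)
189 -> bucket 0 (collision)
521 -> bucket 3
679 -> bucket 0 (collision)
332 -> bucket 3 (collision)
211 -> bucket 1
336 -> bucket 0 (collision)
532 -> bucket 0 (collision)
239 -> bucket 1 (collision)
Final buckets:
0: 147 -> 945 -> 364 -> 189 -> 679 -> 336 -> 532
1: 211 -> 239
2: .
3: 521 -> 332
4: .
5: 103
6: .

7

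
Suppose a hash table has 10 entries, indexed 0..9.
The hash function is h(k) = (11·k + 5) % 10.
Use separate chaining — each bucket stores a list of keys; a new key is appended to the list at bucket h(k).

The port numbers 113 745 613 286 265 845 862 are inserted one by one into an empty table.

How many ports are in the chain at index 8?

Insert 113: h=8, bucket 8 empty → new chain.
Insert 745: h=0, bucket 0 empty → new chain.
Insert 613: h=8, bucket 8 nonempty → append to chain.
Insert 286: h=1, bucket 1 empty → new chain.
Insert 265: h=0, bucket 0 nonempty → append to chain.
Insert 845: h=0, bucket 0 nonempty → append to chain.
Insert 862: h=7, bucket 7 empty → new chain.
Final buckets:
0: 745 -> 265 -> 845
1: 286
2: ∅
3: ∅
4: ∅
5: ∅
6: ∅
7: 862
8: 113 -> 613
9: ∅

2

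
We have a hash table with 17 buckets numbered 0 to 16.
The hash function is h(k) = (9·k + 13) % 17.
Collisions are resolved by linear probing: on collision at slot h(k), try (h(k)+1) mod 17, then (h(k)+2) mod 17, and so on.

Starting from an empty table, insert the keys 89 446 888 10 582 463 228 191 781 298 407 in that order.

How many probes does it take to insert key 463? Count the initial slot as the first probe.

6

89 hashes to 15; slot 15 is free => place at 15.
446 hashes to 15; 15 taken => place at 16.
888 hashes to 15; 15,16 taken => place at 0.
10 hashes to 1; slot 1 is free => place at 1.
582 hashes to 15; 15,16,0,1 taken => place at 2.
463 hashes to 15; 15,16,0,1,2 taken => place at 3.
228 hashes to 8; slot 8 is free => place at 8.
191 hashes to 15; 15,16,0,1,2,3 taken => place at 4.
781 hashes to 4; 4 taken => place at 5.
298 hashes to 9; slot 9 is free => place at 9.
407 hashes to 4; 4,5 taken => place at 6.
Table: [888, 10, 582, 463, 191, 781, 407, ∅, 228, 298, ∅, ∅, ∅, ∅, ∅, 89, 446]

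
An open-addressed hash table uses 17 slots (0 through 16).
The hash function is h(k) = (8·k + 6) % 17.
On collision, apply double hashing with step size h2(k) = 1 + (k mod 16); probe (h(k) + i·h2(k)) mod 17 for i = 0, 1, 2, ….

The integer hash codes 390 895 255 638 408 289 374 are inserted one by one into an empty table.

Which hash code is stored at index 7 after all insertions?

408

Insert 390: h=15, slot 15 empty => index 15.
Insert 895: h=9, slot 9 empty => index 9.
Insert 255: h=6, slot 6 empty => index 6.
Insert 638: h=10, slot 10 empty => index 10.
Insert 408: h=6, h2=9, slots 6,15 occupied => index 7.
Insert 289: h=6, h2=2, slot 6 occupied => index 8.
Insert 374: h=6, h2=7, slot 6 occupied => index 13.
Table: [., ., ., ., ., ., 255, 408, 289, 895, 638, ., ., 374, ., 390, .]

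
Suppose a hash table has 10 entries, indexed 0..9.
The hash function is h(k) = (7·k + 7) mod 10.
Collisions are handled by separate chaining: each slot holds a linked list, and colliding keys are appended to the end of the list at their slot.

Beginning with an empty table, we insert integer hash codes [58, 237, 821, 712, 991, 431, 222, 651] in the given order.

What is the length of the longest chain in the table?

4

Insert 58: h=3, bucket 3 empty → new chain.
Insert 237: h=6, bucket 6 empty → new chain.
Insert 821: h=4, bucket 4 empty → new chain.
Insert 712: h=1, bucket 1 empty → new chain.
Insert 991: h=4, bucket 4 nonempty → append to chain.
Insert 431: h=4, bucket 4 nonempty → append to chain.
Insert 222: h=1, bucket 1 nonempty → append to chain.
Insert 651: h=4, bucket 4 nonempty → append to chain.
Final buckets:
0: -
1: 712 -> 222
2: -
3: 58
4: 821 -> 991 -> 431 -> 651
5: -
6: 237
7: -
8: -
9: -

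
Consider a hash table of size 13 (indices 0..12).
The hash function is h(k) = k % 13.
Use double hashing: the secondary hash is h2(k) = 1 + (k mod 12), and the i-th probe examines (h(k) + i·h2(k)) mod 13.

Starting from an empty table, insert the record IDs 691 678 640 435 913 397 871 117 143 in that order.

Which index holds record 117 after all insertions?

10

691: h=2 -> slot 2
678: h=2, h2=7, probe 2,9 -> slot 9
640: h=3 -> slot 3
435: h=6 -> slot 6
913: h=3, h2=2, probe 3,5 -> slot 5
397: h=7 -> slot 7
871: h=0 -> slot 0
117: h=0, h2=10, probe 0,10 -> slot 10
143: h=0, h2=12, probe 0,12 -> slot 12
Table: [871, —, 691, 640, —, 913, 435, 397, —, 678, 117, —, 143]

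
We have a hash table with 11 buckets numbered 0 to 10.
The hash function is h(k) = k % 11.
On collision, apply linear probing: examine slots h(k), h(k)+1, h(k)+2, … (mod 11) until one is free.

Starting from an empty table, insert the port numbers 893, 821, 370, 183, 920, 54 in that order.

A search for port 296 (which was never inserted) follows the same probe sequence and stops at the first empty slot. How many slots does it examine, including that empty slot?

3

Insert 893: h=2, slot 2 empty -> index 2.
Insert 821: h=7, slot 7 empty -> index 7.
Insert 370: h=7, slot 7 occupied -> index 8.
Insert 183: h=7, slots 7,8 occupied -> index 9.
Insert 920: h=7, slots 7,8,9 occupied -> index 10.
Insert 54: h=10, slot 10 occupied -> index 0.
Table: [54, ∅, 893, ∅, ∅, ∅, ∅, 821, 370, 183, 920]
Lookup 296: h=10, probe 10,0,1 → slot 1 empty, not found.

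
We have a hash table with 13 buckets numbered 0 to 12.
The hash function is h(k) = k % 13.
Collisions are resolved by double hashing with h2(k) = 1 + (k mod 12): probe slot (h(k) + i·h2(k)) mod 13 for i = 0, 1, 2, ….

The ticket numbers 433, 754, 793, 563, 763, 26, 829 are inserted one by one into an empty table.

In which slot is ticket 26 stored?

433 hashes to 4; slot 4 is free -> place at 4.
754 hashes to 0; slot 0 is free -> place at 0.
793 hashes to 0, h2=2; 0 taken -> place at 2.
563 hashes to 4, h2=12; 4 taken -> place at 3.
763 hashes to 9; slot 9 is free -> place at 9.
26 hashes to 0, h2=3; 0,3 taken -> place at 6.
829 hashes to 10; slot 10 is free -> place at 10.
Table: [754, —, 793, 563, 433, —, 26, —, —, 763, 829, —, —]

6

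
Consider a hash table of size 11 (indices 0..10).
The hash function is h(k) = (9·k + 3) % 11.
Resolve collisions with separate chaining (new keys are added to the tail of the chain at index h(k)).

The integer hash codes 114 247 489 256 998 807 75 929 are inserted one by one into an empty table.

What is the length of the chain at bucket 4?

3

114 -> bucket 6
247 -> bucket 4
489 -> bucket 4 (collision)
256 -> bucket 8
998 -> bucket 9
807 -> bucket 6 (collision)
75 -> bucket 7
929 -> bucket 4 (collision)
Final buckets:
0: .
1: .
2: .
3: .
4: 247 -> 489 -> 929
5: .
6: 114 -> 807
7: 75
8: 256
9: 998
10: .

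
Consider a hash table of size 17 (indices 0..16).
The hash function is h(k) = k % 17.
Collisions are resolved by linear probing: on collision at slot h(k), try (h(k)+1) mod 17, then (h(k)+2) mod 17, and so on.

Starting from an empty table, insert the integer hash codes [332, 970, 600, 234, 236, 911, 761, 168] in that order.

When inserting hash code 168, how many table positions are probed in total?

2

332 hashes to 9; slot 9 is free => place at 9.
970 hashes to 1; slot 1 is free => place at 1.
600 hashes to 5; slot 5 is free => place at 5.
234 hashes to 13; slot 13 is free => place at 13.
236 hashes to 15; slot 15 is free => place at 15.
911 hashes to 10; slot 10 is free => place at 10.
761 hashes to 13; 13 taken => place at 14.
168 hashes to 15; 15 taken => place at 16.
Table: [∅, 970, ∅, ∅, ∅, 600, ∅, ∅, ∅, 332, 911, ∅, ∅, 234, 761, 236, 168]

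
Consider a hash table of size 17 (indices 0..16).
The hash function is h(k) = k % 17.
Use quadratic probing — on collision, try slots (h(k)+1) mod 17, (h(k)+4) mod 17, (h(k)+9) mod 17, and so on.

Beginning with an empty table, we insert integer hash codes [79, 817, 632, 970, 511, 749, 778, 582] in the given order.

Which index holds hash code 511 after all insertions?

79 hashes to 11; slot 11 is free → place at 11.
817 hashes to 1; slot 1 is free → place at 1.
632 hashes to 3; slot 3 is free → place at 3.
970 hashes to 1; 1 taken → place at 2.
511 hashes to 1; 1,2 taken → place at 5.
749 hashes to 1; 1,2,5 taken → place at 10.
778 hashes to 13; slot 13 is free → place at 13.
582 hashes to 4; slot 4 is free → place at 4.
Table: [-, 817, 970, 632, 582, 511, -, -, -, -, 749, 79, -, 778, -, -, -]

5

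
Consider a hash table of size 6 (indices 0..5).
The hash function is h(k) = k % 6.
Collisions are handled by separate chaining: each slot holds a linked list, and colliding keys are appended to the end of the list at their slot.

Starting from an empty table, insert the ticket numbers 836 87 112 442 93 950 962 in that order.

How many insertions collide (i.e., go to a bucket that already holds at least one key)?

Insert 836: h=2, bucket 2 empty -> new chain.
Insert 87: h=3, bucket 3 empty -> new chain.
Insert 112: h=4, bucket 4 empty -> new chain.
Insert 442: h=4, bucket 4 nonempty -> append to chain.
Insert 93: h=3, bucket 3 nonempty -> append to chain.
Insert 950: h=2, bucket 2 nonempty -> append to chain.
Insert 962: h=2, bucket 2 nonempty -> append to chain.
Final buckets:
0: -
1: -
2: 836 -> 950 -> 962
3: 87 -> 93
4: 112 -> 442
5: -

4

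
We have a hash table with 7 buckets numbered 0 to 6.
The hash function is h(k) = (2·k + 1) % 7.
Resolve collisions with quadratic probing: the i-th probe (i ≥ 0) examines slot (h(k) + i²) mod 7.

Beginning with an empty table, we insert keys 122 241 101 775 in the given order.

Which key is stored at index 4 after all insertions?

122 hashes to 0; slot 0 is free => place at 0.
241 hashes to 0; 0 taken => place at 1.
101 hashes to 0; 0,1 taken => place at 4.
775 hashes to 4; 4 taken => place at 5.
Table: [122, 241, ., ., 101, 775, .]

101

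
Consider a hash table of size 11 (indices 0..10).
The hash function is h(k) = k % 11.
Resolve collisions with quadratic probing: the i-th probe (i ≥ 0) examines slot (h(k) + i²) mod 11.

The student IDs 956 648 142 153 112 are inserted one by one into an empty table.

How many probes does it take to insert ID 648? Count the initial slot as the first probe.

Insert 956: h=10, slot 10 empty => index 10.
Insert 648: h=10, slot 10 occupied => index 0.
Insert 142: h=10, slots 10,0 occupied => index 3.
Insert 153: h=10, slots 10,0,3 occupied => index 8.
Insert 112: h=2, slot 2 empty => index 2.
Table: [648, —, 112, 142, —, —, —, —, 153, —, 956]

2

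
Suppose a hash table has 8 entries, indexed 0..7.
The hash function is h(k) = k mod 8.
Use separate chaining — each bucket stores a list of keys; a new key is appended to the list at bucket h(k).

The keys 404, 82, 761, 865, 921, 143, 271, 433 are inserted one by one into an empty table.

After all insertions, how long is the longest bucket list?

404 -> bucket 4
82 -> bucket 2
761 -> bucket 1
865 -> bucket 1 (collision)
921 -> bucket 1 (collision)
143 -> bucket 7
271 -> bucket 7 (collision)
433 -> bucket 1 (collision)
Final buckets:
0: .
1: 761 -> 865 -> 921 -> 433
2: 82
3: .
4: 404
5: .
6: .
7: 143 -> 271

4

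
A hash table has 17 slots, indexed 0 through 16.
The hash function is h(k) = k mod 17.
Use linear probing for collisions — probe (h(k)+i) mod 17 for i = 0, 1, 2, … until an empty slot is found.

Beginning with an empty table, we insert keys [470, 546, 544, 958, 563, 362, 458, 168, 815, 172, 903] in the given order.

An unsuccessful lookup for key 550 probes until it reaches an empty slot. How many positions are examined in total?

470 hashes to 11; slot 11 is free -> place at 11.
546 hashes to 2; slot 2 is free -> place at 2.
544 hashes to 0; slot 0 is free -> place at 0.
958 hashes to 6; slot 6 is free -> place at 6.
563 hashes to 2; 2 taken -> place at 3.
362 hashes to 5; slot 5 is free -> place at 5.
458 hashes to 16; slot 16 is free -> place at 16.
168 hashes to 15; slot 15 is free -> place at 15.
815 hashes to 16; 16,0 taken -> place at 1.
172 hashes to 2; 2,3 taken -> place at 4.
903 hashes to 2; 2,3,4,5,6 taken -> place at 7.
Table: [544, 815, 546, 563, 172, 362, 958, 903, ., ., ., 470, ., ., ., 168, 458]
Lookup 550: h=6, probe 6,7,8 → slot 8 empty, not found.

3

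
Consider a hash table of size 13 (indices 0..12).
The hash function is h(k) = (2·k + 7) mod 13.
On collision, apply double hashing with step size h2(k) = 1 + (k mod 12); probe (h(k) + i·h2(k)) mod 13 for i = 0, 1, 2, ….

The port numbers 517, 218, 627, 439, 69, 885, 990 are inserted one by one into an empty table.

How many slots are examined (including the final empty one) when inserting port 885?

517: h=1 => slot 1
218: h=1, h2=3, probe 1,4 => slot 4
627: h=0 => slot 0
439: h=1, h2=8, probe 1,9 => slot 9
69: h=2 => slot 2
885: h=9, h2=10, probe 9,6 => slot 6
990: h=11 => slot 11
Table: [627, 517, 69, ., 218, ., 885, ., ., 439, ., 990, .]

2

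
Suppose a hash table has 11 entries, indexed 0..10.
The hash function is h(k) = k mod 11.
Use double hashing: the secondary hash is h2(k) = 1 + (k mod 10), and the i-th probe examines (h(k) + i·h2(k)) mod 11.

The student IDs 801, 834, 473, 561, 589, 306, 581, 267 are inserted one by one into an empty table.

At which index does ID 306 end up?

5

801: h=9 -> slot 9
834: h=9, h2=5, probe 9,3 -> slot 3
473: h=0 -> slot 0
561: h=0, h2=2, probe 0,2 -> slot 2
589: h=6 -> slot 6
306: h=9, h2=7, probe 9,5 -> slot 5
581: h=9, h2=2, probe 9,0,2,4 -> slot 4
267: h=3, h2=8, probe 3,0,8 -> slot 8
Table: [473, -, 561, 834, 581, 306, 589, -, 267, 801, -]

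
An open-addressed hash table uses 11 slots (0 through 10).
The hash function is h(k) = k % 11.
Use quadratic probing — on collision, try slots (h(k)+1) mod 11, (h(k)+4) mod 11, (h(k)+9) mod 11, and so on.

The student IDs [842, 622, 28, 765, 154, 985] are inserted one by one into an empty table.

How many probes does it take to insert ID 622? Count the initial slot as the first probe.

Insert 842: h=6, slot 6 empty → index 6.
Insert 622: h=6, slot 6 occupied → index 7.
Insert 28: h=6, slots 6,7 occupied → index 10.
Insert 765: h=6, slots 6,7,10 occupied → index 4.
Insert 154: h=0, slot 0 empty → index 0.
Insert 985: h=6, slots 6,7,10,4,0 occupied → index 9.
Table: [154, _, _, _, 765, _, 842, 622, _, 985, 28]

2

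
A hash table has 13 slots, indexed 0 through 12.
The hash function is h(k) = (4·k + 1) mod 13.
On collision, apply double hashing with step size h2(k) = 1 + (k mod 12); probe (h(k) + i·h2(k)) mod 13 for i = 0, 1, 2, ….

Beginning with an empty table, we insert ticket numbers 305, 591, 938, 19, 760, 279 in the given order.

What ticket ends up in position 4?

760

Insert 305: h=12, slot 12 empty → index 12.
Insert 591: h=12, h2=4, slot 12 occupied → index 3.
Insert 938: h=9, slot 9 empty → index 9.
Insert 19: h=12, h2=8, slot 12 occupied → index 7.
Insert 760: h=12, h2=5, slot 12 occupied → index 4.
Insert 279: h=12, h2=4, slots 12,3,7 occupied → index 11.
Table: [—, —, —, 591, 760, —, —, 19, —, 938, —, 279, 305]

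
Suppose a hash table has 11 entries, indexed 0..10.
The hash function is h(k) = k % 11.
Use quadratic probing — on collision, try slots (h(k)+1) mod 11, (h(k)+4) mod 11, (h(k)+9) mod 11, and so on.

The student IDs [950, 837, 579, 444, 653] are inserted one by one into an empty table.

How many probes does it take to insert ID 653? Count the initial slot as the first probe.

950 hashes to 4; slot 4 is free => place at 4.
837 hashes to 1; slot 1 is free => place at 1.
579 hashes to 7; slot 7 is free => place at 7.
444 hashes to 4; 4 taken => place at 5.
653 hashes to 4; 4,5 taken => place at 8.
Table: [-, 837, -, -, 950, 444, -, 579, 653, -, -]

3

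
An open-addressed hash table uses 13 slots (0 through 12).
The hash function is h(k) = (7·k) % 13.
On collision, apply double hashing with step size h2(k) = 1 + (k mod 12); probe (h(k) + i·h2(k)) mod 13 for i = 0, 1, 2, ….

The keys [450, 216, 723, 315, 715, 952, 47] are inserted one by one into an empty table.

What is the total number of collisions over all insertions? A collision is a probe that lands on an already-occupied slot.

450: h=4 => slot 4
216: h=4, h2=1, probe 4,5 => slot 5
723: h=4, h2=4, probe 4,8 => slot 8
315: h=8, h2=4, probe 8,12 => slot 12
715: h=0 => slot 0
952: h=8, h2=5, probe 8,0,5,10 => slot 10
47: h=4, h2=12, probe 4,3 => slot 3
Table: [715, —, —, 47, 450, 216, —, —, 723, —, 952, —, 315]

7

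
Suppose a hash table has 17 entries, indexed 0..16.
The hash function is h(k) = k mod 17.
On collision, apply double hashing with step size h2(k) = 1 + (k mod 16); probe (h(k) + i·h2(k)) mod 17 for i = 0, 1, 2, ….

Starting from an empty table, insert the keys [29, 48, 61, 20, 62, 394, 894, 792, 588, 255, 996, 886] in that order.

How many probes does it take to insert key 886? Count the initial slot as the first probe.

29: h=12 → slot 12
48: h=14 → slot 14
61: h=10 → slot 10
20: h=3 → slot 3
62: h=11 → slot 11
394: h=3, h2=11, probe 3,14,8 → slot 8
894: h=10, h2=15, probe 10,8,6 → slot 6
792: h=10, h2=9, probe 10,2 → slot 2
588: h=10, h2=13, probe 10,6,2,15 → slot 15
255: h=0 → slot 0
996: h=10, h2=5, probe 10,15,3,8,13 → slot 13
886: h=2, h2=7, probe 2,9 → slot 9
Table: [255, ∅, 792, 20, ∅, ∅, 894, ∅, 394, 886, 61, 62, 29, 996, 48, 588, ∅]

2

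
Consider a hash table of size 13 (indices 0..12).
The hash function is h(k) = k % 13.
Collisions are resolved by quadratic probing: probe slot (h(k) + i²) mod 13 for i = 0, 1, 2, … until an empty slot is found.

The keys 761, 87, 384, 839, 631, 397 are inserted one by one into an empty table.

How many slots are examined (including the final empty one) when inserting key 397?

5

761 hashes to 7; slot 7 is free -> place at 7.
87 hashes to 9; slot 9 is free -> place at 9.
384 hashes to 7; 7 taken -> place at 8.
839 hashes to 7; 7,8 taken -> place at 11.
631 hashes to 7; 7,8,11 taken -> place at 3.
397 hashes to 7; 7,8,11,3 taken -> place at 10.
Table: [., ., ., 631, ., ., ., 761, 384, 87, 397, 839, .]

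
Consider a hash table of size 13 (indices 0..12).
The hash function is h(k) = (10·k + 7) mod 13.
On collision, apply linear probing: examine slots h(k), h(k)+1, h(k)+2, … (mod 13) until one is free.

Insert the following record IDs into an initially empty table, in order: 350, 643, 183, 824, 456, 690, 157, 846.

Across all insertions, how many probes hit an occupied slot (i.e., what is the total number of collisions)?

14

350 hashes to 10; slot 10 is free → place at 10.
643 hashes to 2; slot 2 is free → place at 2.
183 hashes to 4; slot 4 is free → place at 4.
824 hashes to 5; slot 5 is free → place at 5.
456 hashes to 4; 4,5 taken → place at 6.
690 hashes to 4; 4,5,6 taken → place at 7.
157 hashes to 4; 4,5,6,7 taken → place at 8.
846 hashes to 4; 4,5,6,7,8 taken → place at 9.
Table: [., ., 643, ., 183, 824, 456, 690, 157, 846, 350, ., .]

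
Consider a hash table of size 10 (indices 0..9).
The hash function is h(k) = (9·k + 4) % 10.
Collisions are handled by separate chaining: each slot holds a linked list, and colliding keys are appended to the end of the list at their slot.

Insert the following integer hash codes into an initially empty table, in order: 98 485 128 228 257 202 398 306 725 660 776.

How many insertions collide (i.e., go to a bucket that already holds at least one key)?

5

98 -> bucket 6
485 -> bucket 9
128 -> bucket 6 (collision)
228 -> bucket 6 (collision)
257 -> bucket 7
202 -> bucket 2
398 -> bucket 6 (collision)
306 -> bucket 8
725 -> bucket 9 (collision)
660 -> bucket 4
776 -> bucket 8 (collision)
Final buckets:
0: ∅
1: ∅
2: 202
3: ∅
4: 660
5: ∅
6: 98 -> 128 -> 228 -> 398
7: 257
8: 306 -> 776
9: 485 -> 725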